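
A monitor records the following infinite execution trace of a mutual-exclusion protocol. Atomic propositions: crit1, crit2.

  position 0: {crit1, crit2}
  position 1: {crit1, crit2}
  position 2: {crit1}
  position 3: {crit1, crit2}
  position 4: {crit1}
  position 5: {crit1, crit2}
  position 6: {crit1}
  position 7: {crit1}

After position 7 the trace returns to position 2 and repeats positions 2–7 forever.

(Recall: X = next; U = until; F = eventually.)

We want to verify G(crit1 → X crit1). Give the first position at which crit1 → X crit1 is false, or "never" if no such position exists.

never

crit1 → X crit1 holds at every position 0..7, and those are all the positions the trace ever visits, so the invariant G(crit1 → X crit1) is never violated.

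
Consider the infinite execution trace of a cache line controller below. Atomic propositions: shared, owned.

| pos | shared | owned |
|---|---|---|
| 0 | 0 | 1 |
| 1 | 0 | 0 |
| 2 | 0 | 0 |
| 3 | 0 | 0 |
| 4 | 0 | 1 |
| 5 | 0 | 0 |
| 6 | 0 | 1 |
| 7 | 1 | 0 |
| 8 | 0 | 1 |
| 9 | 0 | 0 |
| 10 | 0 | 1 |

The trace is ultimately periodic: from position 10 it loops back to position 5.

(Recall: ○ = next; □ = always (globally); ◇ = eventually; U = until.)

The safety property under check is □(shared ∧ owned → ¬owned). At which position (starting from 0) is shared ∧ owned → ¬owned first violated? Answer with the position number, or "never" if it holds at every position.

never

shared ∧ owned → ¬owned holds at every position 0..10, and those are all the positions the trace ever visits, so the invariant □(shared ∧ owned → ¬owned) is never violated.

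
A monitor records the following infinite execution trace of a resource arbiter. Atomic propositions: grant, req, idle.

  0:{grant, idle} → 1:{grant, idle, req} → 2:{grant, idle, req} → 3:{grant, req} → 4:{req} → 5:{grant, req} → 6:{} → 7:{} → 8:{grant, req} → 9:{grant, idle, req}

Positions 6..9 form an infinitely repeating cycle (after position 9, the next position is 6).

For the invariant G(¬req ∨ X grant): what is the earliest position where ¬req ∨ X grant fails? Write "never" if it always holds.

3

Check ¬req ∨ X grant at each position in order: 0 ✓, 1 ✓, 2 ✓.
At position 3 the labels are {grant, req} and the next position 4 has {req}, so ¬req ∨ X grant is false there. This is the first violation.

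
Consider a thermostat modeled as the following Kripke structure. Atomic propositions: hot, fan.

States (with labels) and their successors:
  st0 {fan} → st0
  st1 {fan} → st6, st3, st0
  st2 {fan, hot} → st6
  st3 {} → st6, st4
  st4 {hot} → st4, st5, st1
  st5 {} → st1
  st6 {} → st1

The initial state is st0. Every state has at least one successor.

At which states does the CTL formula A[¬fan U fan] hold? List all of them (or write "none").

{st0, st1, st2, st5, st6}

States satisfying ¬fan: {st3, st4, st5, st6}.
States satisfying fan: {st0, st1, st2}.
States satisfying A[¬fan U fan]: {st0, st1, st2, st5, st6}.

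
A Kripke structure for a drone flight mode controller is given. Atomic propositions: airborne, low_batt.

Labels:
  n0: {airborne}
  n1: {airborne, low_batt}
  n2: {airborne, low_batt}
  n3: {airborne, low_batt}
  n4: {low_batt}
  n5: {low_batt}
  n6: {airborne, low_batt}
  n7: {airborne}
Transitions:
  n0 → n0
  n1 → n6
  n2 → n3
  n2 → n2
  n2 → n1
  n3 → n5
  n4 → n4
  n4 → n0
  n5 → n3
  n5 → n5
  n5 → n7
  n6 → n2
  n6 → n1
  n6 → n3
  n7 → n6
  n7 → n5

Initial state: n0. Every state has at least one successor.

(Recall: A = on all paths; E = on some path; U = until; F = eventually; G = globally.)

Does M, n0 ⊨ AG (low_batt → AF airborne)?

Yes

States satisfying low_batt → AF airborne: {n0, n1, n2, n3, n6, n7}.
States satisfying AG (low_batt → AF airborne): {n0}.
Every state reachable from n0 satisfies low_batt → AF airborne.
n0 ∈ Sat(AG (low_batt → AF airborne)).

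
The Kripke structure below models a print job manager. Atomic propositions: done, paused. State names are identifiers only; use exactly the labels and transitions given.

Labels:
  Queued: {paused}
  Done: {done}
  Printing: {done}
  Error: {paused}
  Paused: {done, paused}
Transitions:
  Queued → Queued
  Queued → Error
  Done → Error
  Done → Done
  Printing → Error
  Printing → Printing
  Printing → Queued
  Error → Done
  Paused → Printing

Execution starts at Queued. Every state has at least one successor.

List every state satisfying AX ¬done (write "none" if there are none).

States satisfying ¬done: {Queued, Error}.
States satisfying AX ¬done: {Queued}.

{Queued}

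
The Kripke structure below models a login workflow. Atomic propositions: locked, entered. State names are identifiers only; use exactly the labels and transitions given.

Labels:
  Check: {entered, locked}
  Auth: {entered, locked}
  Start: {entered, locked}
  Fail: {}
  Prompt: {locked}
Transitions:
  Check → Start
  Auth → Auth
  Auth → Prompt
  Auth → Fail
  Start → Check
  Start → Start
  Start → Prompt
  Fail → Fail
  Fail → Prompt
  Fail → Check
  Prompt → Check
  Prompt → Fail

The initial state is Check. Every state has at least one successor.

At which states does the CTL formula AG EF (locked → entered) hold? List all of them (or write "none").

States satisfying EF (locked → entered): {Check, Auth, Start, Fail, Prompt}.
States satisfying AG EF (locked → entered): {Check, Auth, Start, Fail, Prompt}.

{Check, Auth, Start, Fail, Prompt}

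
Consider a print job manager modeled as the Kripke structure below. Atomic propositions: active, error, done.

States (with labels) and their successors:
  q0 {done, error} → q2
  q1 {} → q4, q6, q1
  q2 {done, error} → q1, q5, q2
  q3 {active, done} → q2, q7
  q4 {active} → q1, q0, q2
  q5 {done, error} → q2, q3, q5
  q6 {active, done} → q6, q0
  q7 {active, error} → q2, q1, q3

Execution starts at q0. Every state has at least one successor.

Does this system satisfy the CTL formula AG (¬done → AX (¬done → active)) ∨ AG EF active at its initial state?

States satisfying ¬done → AX (¬done → active): {q0, q2, q3, q5, q6}.
States satisfying AG (¬done → AX (¬done → active)): ∅.
States satisfying EF active: {q0, q1, q2, q3, q4, q5, q6, q7}.
States satisfying AG EF active: {q0, q1, q2, q3, q4, q5, q6, q7}.
States satisfying AG (¬done → AX (¬done → active)) ∨ AG EF active: {q0, q1, q2, q3, q4, q5, q6, q7}.
q0 ∈ Sat(AG (¬done → AX (¬done → active)) ∨ AG EF active).

Holds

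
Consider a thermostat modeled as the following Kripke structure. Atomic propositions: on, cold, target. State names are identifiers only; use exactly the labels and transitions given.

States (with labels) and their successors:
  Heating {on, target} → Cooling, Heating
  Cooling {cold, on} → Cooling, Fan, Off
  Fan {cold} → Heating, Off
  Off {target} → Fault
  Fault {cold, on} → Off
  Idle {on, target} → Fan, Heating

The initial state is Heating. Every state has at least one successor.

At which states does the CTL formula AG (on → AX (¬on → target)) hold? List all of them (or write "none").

States satisfying on → AX (¬on → target): {Heating, Fan, Off, Fault}.
States satisfying AG (on → AX (¬on → target)): {Off, Fault}.

{Off, Fault}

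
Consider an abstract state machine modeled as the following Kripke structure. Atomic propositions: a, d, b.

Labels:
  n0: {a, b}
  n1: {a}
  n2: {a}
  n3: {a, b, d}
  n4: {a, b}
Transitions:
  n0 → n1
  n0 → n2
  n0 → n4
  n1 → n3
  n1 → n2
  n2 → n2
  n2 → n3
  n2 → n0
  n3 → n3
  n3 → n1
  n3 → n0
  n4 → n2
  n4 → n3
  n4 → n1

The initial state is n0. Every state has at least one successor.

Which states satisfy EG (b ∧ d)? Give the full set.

{n3}

States satisfying b ∧ d: {n3}.
States satisfying EG (b ∧ d): {n3}.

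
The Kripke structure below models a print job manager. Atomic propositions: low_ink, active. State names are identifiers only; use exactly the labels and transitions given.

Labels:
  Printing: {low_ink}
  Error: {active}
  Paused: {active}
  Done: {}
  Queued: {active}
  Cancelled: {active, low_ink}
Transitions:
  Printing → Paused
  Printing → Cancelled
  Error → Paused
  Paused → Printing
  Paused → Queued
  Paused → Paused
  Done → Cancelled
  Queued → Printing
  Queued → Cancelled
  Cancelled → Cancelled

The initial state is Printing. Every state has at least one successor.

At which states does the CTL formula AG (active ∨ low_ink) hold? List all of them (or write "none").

{Printing, Error, Paused, Queued, Cancelled}

States satisfying active ∨ low_ink: {Printing, Error, Paused, Queued, Cancelled}.
States satisfying AG (active ∨ low_ink): {Printing, Error, Paused, Queued, Cancelled}.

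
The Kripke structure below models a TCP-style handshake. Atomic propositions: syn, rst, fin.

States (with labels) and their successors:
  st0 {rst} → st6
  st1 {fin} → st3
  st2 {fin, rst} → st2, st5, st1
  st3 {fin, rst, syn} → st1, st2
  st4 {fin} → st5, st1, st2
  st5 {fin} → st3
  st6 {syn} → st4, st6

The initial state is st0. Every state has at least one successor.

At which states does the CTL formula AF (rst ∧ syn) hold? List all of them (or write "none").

{st1, st3, st5}

States satisfying rst ∧ syn: {st3}.
States satisfying AF (rst ∧ syn): {st1, st3, st5}.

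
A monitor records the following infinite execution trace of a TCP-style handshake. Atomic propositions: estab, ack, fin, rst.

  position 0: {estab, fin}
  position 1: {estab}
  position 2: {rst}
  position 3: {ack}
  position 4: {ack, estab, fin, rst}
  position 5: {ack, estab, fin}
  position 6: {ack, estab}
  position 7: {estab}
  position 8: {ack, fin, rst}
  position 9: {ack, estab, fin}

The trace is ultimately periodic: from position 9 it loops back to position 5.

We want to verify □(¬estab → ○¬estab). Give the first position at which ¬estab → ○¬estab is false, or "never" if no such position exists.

3

Check ¬estab → ○¬estab at each position in order: 0 ✓, 1 ✓, 2 ✓.
At position 3 the labels are {ack} and the next position 4 has {ack, estab, fin, rst}, so ¬estab → ○¬estab is false there. This is the first violation.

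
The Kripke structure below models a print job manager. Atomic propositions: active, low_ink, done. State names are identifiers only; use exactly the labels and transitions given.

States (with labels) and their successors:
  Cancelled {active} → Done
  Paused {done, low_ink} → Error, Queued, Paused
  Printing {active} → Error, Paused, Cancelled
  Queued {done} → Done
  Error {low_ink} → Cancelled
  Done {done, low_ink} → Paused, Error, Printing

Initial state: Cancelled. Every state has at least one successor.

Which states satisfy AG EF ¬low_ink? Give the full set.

{Cancelled, Paused, Printing, Queued, Error, Done}

States satisfying EF ¬low_ink: {Cancelled, Paused, Printing, Queued, Error, Done}.
States satisfying AG EF ¬low_ink: {Cancelled, Paused, Printing, Queued, Error, Done}.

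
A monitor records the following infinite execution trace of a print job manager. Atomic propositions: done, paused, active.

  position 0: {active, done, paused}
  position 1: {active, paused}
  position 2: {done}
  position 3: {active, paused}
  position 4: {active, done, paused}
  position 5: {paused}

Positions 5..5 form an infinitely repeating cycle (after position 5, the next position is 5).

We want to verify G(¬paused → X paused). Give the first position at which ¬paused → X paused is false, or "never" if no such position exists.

never

¬paused → X paused holds at every position 0..5, and those are all the positions the trace ever visits, so the invariant G(¬paused → X paused) is never violated.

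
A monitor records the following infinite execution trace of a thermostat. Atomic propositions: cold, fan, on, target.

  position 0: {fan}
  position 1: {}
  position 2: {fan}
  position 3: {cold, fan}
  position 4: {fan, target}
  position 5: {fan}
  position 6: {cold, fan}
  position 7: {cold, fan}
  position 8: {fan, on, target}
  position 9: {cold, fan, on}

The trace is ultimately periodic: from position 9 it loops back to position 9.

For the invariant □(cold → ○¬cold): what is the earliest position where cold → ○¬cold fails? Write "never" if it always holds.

Check cold → ○¬cold at each position in order: 0 ✓, 1 ✓, 2 ✓, 3 ✓, 4 ✓, 5 ✓.
At position 6 the labels are {cold, fan} and the next position 7 has {cold, fan}, so cold → ○¬cold is false there. This is the first violation.

6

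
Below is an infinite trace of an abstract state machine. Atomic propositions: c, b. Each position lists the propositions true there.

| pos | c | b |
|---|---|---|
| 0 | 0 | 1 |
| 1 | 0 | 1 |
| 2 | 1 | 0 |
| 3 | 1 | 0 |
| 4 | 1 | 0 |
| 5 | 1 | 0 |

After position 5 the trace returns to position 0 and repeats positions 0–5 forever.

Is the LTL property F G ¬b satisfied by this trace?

G ¬b is false at every position 0..5, so it never becomes true and F G ¬b fails.

No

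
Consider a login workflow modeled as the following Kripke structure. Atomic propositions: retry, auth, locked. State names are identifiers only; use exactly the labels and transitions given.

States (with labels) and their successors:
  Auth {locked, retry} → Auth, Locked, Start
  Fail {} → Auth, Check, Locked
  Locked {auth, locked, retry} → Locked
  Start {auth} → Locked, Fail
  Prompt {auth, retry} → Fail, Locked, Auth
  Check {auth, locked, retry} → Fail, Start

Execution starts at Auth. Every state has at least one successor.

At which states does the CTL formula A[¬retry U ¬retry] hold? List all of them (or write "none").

States satisfying ¬retry: {Fail, Start}.
States satisfying A[¬retry U ¬retry]: {Fail, Start}.

{Fail, Start}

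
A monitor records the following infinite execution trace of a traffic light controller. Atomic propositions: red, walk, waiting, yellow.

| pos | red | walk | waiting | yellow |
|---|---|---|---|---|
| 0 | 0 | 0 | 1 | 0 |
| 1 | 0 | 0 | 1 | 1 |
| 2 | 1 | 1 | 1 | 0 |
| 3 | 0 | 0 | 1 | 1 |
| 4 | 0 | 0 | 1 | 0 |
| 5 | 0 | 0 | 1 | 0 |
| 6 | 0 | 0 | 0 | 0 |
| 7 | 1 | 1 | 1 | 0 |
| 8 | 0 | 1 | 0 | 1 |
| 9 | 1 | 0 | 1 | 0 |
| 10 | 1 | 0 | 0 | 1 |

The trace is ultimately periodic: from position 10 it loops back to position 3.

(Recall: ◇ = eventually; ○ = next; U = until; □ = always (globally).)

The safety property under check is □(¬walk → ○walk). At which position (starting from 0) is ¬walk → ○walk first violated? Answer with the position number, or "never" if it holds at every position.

At position 0 the labels are {waiting} and the next position 1 has {waiting, yellow}, so ¬walk → ○walk is false there. This is the first violation.

0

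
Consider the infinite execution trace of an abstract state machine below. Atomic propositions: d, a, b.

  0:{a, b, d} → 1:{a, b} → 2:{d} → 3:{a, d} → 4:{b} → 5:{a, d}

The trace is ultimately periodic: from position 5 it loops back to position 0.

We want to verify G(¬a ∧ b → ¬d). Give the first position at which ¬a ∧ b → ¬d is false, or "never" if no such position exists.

¬a ∧ b → ¬d holds at every position 0..5, and those are all the positions the trace ever visits, so the invariant G(¬a ∧ b → ¬d) is never violated.

never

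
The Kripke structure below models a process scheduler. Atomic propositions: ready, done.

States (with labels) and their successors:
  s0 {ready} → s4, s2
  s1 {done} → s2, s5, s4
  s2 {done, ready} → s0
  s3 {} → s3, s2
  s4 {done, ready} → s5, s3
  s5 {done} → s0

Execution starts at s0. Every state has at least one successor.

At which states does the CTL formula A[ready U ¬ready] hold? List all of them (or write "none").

{s1, s3, s4, s5}

States satisfying ready: {s0, s2, s4}.
States satisfying ¬ready: {s1, s3, s5}.
States satisfying A[ready U ¬ready]: {s1, s3, s4, s5}.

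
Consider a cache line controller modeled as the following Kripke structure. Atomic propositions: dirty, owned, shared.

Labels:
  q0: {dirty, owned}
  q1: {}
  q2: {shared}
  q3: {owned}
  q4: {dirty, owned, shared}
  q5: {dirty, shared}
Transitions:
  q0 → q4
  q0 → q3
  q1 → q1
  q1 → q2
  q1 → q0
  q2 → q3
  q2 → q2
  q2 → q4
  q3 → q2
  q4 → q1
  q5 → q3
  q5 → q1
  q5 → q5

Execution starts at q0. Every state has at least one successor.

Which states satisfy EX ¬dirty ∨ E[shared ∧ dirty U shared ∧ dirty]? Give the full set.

States satisfying ¬dirty: {q1, q2, q3}.
States satisfying EX ¬dirty: {q0, q1, q2, q3, q4, q5}.
States satisfying shared ∧ dirty: {q4, q5}.
States satisfying E[shared ∧ dirty U shared ∧ dirty]: {q4, q5}.
States satisfying EX ¬dirty ∨ E[shared ∧ dirty U shared ∧ dirty]: {q0, q1, q2, q3, q4, q5}.

{q0, q1, q2, q3, q4, q5}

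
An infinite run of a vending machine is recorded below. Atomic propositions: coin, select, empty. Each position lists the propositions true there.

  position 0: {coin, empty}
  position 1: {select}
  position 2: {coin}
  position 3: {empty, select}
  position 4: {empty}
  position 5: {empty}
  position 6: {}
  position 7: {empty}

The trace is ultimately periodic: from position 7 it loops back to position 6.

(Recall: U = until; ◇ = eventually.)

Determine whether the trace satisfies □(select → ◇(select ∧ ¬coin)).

Satisfied

select → ◇(select ∧ ¬coin) holds at every position 0..7, and those are all positions ever visited, so □(select → ◇(select ∧ ¬coin)) holds.
Positions where select holds: 1, 3.
Check ◇(select ∧ ¬coin) at each: 1→ok, 3→ok.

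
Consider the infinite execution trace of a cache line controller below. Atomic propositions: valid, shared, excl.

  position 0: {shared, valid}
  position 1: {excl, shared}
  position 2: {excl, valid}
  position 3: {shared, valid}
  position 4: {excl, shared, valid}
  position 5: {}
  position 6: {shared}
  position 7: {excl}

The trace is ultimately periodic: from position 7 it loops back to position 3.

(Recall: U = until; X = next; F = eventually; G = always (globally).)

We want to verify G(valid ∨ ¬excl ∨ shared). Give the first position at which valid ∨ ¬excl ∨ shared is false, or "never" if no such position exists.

7

Check valid ∨ ¬excl ∨ shared at each position in order: 0 ✓, 1 ✓, 2 ✓, 3 ✓, 4 ✓, 5 ✓, 6 ✓.
At position 7 the labels are {excl}, so valid ∨ ¬excl ∨ shared is false there. This is the first violation.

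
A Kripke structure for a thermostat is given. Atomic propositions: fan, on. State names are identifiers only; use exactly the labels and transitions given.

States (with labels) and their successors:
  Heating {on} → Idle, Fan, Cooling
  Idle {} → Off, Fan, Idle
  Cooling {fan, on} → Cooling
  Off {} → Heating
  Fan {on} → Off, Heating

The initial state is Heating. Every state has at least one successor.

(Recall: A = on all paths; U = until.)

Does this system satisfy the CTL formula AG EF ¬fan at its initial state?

States satisfying EF ¬fan: {Heating, Idle, Off, Fan}.
States satisfying AG EF ¬fan: ∅.
Cooling is reachable from Heating and violates EF ¬fan, so AG fails at Heating.
Heating ∉ Sat(AG EF ¬fan).

Does not hold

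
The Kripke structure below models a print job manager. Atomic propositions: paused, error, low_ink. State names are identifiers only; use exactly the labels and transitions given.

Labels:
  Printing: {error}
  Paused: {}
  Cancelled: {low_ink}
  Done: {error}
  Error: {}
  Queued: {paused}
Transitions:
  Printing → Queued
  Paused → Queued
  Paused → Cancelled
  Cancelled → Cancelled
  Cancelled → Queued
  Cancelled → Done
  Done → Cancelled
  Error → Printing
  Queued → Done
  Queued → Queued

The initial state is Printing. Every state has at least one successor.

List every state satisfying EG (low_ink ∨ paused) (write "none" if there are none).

{Cancelled, Queued}

States satisfying low_ink ∨ paused: {Cancelled, Queued}.
States satisfying EG (low_ink ∨ paused): {Cancelled, Queued}.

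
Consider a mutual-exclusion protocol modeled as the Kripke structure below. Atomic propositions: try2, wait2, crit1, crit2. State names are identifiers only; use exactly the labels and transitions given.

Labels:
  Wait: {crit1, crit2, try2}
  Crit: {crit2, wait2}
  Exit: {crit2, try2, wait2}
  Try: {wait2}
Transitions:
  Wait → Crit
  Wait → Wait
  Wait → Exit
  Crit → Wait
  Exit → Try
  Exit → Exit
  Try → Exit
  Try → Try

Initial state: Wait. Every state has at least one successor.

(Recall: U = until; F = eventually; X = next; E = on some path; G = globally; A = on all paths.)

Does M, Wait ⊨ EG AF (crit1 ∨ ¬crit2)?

Satisfied

States satisfying AF (crit1 ∨ ¬crit2): {Wait, Crit, Try}.
States satisfying EG AF (crit1 ∨ ¬crit2): {Wait, Crit, Try}.
Wait ∈ Sat(EG AF (crit1 ∨ ¬crit2)).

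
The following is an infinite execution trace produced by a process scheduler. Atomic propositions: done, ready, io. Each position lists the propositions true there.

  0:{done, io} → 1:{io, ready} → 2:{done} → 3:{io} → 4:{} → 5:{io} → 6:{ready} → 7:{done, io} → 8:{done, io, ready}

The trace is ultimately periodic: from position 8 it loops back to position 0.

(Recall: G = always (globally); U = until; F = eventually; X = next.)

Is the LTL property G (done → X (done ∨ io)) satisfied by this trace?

Holds

done → X (done ∨ io) holds at every position 0..8, and those are all positions ever visited, so G (done → X (done ∨ io)) holds.
Positions where done holds: 0, 2, 7, 8.
Check X (done ∨ io) at each: 0→ok, 2→ok, 7→ok, 8→ok.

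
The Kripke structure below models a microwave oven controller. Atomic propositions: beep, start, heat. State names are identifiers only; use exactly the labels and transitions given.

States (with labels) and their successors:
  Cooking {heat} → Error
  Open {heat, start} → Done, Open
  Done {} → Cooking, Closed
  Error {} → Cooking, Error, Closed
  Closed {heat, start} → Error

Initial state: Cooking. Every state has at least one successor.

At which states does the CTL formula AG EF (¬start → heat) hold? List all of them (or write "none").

States satisfying EF (¬start → heat): {Cooking, Open, Done, Error, Closed}.
States satisfying AG EF (¬start → heat): {Cooking, Open, Done, Error, Closed}.

{Cooking, Open, Done, Error, Closed}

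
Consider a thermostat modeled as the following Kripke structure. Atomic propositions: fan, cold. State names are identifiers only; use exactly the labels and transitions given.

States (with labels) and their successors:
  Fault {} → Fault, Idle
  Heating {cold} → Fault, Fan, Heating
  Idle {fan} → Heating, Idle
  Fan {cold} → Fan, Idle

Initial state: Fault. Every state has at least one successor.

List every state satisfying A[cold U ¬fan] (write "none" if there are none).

States satisfying cold: {Heating, Fan}.
States satisfying ¬fan: {Fault, Heating, Fan}.
States satisfying A[cold U ¬fan]: {Fault, Heating, Fan}.

{Fault, Heating, Fan}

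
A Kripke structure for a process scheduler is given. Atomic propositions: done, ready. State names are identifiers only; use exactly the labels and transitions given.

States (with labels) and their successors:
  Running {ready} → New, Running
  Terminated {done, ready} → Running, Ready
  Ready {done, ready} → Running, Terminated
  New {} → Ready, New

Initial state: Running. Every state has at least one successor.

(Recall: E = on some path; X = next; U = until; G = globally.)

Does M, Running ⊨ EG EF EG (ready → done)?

Yes

States satisfying EF EG (ready → done): {Running, Terminated, Ready, New}.
States satisfying EG EF EG (ready → done): {Running, Terminated, Ready, New}.
Running ∈ Sat(EG EF EG (ready → done)).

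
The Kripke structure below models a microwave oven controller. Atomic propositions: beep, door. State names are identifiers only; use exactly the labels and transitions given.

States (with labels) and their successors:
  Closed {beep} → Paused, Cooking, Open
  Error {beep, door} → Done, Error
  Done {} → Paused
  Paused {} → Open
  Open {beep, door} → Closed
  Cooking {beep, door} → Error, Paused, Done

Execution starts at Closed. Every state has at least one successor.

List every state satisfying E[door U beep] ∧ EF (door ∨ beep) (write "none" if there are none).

States satisfying door: {Error, Open, Cooking}.
States satisfying beep: {Closed, Error, Open, Cooking}.
States satisfying E[door U beep]: {Closed, Error, Open, Cooking}.
States satisfying door ∨ beep: {Closed, Error, Open, Cooking}.
States satisfying EF (door ∨ beep): {Closed, Error, Done, Paused, Open, Cooking}.
States satisfying E[door U beep] ∧ EF (door ∨ beep): {Closed, Error, Open, Cooking}.

{Closed, Error, Open, Cooking}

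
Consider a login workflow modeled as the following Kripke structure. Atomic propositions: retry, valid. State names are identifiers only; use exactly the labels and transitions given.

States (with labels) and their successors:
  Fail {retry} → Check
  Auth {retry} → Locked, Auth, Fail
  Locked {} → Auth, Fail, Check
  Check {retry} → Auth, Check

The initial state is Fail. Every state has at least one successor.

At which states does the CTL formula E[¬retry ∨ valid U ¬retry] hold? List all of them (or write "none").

States satisfying ¬retry ∨ valid: {Locked}.
States satisfying ¬retry: {Locked}.
States satisfying E[¬retry ∨ valid U ¬retry]: {Locked}.

{Locked}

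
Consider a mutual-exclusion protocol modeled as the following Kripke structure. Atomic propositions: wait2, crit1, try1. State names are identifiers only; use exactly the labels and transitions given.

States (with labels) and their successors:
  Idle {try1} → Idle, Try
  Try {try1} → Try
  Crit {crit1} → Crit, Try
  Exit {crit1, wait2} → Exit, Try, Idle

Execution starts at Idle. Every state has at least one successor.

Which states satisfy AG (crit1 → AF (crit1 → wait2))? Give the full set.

{Idle, Try, Exit}

States satisfying crit1 → AF (crit1 → wait2): {Idle, Try, Exit}.
States satisfying AG (crit1 → AF (crit1 → wait2)): {Idle, Try, Exit}.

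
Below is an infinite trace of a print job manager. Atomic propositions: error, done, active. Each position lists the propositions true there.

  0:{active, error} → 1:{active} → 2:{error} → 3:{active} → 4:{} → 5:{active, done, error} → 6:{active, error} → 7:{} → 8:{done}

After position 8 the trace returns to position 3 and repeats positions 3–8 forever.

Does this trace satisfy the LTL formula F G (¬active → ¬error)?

G (¬active → ¬error) holds at position 3, which is reachable from 0, so F G (¬active → ¬error) holds.

Satisfied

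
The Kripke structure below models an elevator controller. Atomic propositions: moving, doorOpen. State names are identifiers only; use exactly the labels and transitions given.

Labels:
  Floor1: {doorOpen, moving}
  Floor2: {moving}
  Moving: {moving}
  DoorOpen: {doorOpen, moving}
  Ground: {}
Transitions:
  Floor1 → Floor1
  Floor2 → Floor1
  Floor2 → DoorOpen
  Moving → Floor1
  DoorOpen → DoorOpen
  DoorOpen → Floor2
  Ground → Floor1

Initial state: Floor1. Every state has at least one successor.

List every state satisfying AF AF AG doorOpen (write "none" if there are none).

{Floor1, Moving, Ground}

States satisfying AF AG doorOpen: {Floor1, Moving, Ground}.
States satisfying AF AF AG doorOpen: {Floor1, Moving, Ground}.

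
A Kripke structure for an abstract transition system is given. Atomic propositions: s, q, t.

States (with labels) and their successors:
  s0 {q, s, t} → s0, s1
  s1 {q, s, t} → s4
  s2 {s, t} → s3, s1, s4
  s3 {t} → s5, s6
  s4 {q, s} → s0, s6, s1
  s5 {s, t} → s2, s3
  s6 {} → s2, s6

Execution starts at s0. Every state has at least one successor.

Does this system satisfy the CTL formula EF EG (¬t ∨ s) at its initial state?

Yes

States satisfying EG (¬t ∨ s): {s0, s1, s2, s4, s5, s6}.
States satisfying EF EG (¬t ∨ s): {s0, s1, s2, s3, s4, s5, s6}.
Some path from s0 reaches a state where EG (¬t ∨ s) holds.
s0 ∈ Sat(EF EG (¬t ∨ s)).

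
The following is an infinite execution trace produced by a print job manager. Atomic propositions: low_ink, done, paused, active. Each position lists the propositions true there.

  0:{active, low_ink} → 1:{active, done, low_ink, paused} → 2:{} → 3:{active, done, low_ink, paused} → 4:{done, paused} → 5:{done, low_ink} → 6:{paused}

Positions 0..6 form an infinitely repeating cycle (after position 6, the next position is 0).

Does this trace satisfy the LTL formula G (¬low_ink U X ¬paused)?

No

¬low_ink U X ¬paused must hold at every position from 0 onward. It fails at position 0, so G (¬low_ink U X ¬paused) is false.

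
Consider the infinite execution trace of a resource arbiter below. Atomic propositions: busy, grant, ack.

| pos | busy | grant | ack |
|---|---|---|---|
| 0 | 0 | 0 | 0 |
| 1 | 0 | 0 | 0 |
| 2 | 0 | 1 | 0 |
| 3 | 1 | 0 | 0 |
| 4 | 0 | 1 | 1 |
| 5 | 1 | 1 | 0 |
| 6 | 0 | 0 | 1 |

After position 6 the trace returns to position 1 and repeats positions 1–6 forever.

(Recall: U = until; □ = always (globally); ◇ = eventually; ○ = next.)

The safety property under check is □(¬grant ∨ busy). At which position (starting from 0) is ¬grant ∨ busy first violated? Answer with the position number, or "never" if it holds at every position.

Check ¬grant ∨ busy at each position in order: 0 ✓, 1 ✓.
At position 2 the labels are {grant}, so ¬grant ∨ busy is false there. This is the first violation.

2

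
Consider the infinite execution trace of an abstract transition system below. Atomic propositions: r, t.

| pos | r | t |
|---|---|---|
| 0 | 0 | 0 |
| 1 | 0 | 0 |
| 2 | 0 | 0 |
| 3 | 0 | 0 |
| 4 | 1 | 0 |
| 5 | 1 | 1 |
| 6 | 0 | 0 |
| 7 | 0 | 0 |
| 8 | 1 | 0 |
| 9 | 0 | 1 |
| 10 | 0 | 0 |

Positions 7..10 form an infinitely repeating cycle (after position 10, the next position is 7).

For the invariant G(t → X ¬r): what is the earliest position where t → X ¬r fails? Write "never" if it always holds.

t → X ¬r holds at every position 0..10, and those are all the positions the trace ever visits, so the invariant G(t → X ¬r) is never violated.

never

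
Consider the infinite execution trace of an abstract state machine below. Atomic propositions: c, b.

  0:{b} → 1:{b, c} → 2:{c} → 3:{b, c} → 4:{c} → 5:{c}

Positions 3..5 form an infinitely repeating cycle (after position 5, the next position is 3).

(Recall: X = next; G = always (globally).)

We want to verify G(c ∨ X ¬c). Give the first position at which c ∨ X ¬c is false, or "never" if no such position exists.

0

At position 0 the labels are {b} and the next position 1 has {b, c}, so c ∨ X ¬c is false there. This is the first violation.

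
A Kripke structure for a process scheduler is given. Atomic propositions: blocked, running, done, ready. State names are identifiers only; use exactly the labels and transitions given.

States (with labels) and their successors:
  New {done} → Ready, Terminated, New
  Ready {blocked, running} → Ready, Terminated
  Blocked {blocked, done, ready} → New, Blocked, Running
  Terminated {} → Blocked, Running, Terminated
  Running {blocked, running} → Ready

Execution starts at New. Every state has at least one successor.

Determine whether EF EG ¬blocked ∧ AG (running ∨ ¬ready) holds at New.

Does not hold

States satisfying EG ¬blocked: {New, Terminated}.
States satisfying EF EG ¬blocked: {New, Ready, Blocked, Terminated, Running}.
States satisfying running ∨ ¬ready: {New, Ready, Terminated, Running}.
States satisfying AG (running ∨ ¬ready): ∅.
States satisfying EF EG ¬blocked ∧ AG (running ∨ ¬ready): ∅.
New ∉ Sat(EF EG ¬blocked ∧ AG (running ∨ ¬ready)).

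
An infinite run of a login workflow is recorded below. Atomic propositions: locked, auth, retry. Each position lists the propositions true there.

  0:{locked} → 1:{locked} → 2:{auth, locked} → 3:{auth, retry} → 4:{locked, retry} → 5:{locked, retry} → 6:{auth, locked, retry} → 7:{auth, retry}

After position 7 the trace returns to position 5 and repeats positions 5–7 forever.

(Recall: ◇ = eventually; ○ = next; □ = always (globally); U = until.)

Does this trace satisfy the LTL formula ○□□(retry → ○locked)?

Violated

The position after 0 is 1; □□(retry → ○locked) is false there.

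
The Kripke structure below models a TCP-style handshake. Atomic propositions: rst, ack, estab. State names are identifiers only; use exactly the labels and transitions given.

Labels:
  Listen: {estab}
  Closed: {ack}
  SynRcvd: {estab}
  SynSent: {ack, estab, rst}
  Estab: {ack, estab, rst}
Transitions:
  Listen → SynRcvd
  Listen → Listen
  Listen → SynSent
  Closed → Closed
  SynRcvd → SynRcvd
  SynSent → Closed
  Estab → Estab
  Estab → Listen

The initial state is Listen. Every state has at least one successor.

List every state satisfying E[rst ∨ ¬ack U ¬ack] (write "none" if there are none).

{Listen, SynRcvd, Estab}

States satisfying rst ∨ ¬ack: {Listen, SynRcvd, SynSent, Estab}.
States satisfying ¬ack: {Listen, SynRcvd}.
States satisfying E[rst ∨ ¬ack U ¬ack]: {Listen, SynRcvd, Estab}.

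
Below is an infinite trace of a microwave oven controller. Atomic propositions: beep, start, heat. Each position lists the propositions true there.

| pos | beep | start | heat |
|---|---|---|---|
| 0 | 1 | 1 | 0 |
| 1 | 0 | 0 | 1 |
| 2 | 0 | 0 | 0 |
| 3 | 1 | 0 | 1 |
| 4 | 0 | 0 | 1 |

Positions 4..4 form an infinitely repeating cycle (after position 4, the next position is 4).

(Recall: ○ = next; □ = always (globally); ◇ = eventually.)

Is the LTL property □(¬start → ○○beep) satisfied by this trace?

¬start → ○○beep must hold at every position from 0 onward. It fails at position 2, so □(¬start → ○○beep) is false.
Positions where ¬start holds: 1, 2, 3, 4.
Check ○○beep at each: 1→ok, 2→fails, 3→fails, 4→fails.

No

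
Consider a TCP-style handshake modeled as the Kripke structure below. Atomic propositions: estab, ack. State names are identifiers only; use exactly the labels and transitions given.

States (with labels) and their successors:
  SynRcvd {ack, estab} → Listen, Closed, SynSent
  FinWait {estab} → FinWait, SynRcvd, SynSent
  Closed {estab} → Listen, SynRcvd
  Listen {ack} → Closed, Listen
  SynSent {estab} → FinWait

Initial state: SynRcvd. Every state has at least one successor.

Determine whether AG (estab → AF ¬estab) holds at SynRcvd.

States satisfying estab → AF ¬estab: {Listen}.
States satisfying AG (estab → AF ¬estab): ∅.
Closed is reachable from SynRcvd and violates estab → AF ¬estab, so AG fails at SynRcvd.
SynRcvd ∉ Sat(AG (estab → AF ¬estab)).

No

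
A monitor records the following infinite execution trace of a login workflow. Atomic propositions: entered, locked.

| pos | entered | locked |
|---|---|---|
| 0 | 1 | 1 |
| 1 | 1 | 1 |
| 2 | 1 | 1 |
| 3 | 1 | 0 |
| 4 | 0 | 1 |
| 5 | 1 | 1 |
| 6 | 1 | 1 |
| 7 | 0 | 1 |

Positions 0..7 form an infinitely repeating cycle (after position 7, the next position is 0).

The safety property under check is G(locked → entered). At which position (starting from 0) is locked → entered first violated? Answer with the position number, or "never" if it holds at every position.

Check locked → entered at each position in order: 0 ✓, 1 ✓, 2 ✓, 3 ✓.
At position 4 the labels are {locked}, so locked → entered is false there. This is the first violation.

4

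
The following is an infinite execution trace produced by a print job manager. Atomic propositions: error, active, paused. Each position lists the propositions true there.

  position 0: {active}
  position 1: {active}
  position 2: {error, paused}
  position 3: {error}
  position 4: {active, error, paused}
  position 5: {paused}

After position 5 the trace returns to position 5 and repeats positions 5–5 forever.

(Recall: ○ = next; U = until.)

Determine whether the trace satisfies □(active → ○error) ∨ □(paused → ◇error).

active → ○error must hold at every position from 0 onward. It fails at position 0, so □(active → ○error) is false.
Positions where active holds: 0, 1, 4.
Check ○error at each: 0→fails, 1→ok, 4→fails.
paused → ◇error must hold at every position from 0 onward. It fails at position 5, so □(paused → ◇error) is false.
Positions where paused holds: 2, 4, 5.
Check ◇error at each: 2→ok, 4→ok, 5→fails.
At position 0: □(active → ○error) is false; □(paused → ◇error) is false; so □(active → ○error) ∨ □(paused → ◇error) is false.

No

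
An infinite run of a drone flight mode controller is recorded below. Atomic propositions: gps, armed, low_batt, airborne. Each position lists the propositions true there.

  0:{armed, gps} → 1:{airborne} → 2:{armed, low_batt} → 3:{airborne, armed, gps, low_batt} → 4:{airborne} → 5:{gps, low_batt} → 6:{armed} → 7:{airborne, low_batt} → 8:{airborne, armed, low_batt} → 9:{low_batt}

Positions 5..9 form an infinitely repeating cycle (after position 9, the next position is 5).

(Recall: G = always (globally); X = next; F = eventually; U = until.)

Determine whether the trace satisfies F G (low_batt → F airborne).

Holds

G (low_batt → F airborne) holds at position 0, which is reachable from 0, so F G (low_batt → F airborne) holds.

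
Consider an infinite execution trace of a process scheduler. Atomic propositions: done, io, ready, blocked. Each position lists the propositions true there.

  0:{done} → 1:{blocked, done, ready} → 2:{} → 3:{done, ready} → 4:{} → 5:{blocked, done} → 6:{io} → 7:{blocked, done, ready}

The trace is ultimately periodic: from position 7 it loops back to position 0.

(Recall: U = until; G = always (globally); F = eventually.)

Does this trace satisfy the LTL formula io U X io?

Walking from position 0: at position 0, X io has not yet held and io fails, so io U X io is false.

Violated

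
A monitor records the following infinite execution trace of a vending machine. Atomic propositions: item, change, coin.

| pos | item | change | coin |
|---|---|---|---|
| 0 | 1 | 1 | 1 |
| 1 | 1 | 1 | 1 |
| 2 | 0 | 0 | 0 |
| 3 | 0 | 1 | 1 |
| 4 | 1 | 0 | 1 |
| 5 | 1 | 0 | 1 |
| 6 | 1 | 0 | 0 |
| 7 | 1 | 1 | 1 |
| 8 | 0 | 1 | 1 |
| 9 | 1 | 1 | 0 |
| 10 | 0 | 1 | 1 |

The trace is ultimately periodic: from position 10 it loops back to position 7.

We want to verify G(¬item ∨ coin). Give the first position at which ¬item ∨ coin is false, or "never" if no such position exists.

Check ¬item ∨ coin at each position in order: 0 ✓, 1 ✓, 2 ✓, 3 ✓, 4 ✓, 5 ✓.
At position 6 the labels are {item}, so ¬item ∨ coin is false there. This is the first violation.

6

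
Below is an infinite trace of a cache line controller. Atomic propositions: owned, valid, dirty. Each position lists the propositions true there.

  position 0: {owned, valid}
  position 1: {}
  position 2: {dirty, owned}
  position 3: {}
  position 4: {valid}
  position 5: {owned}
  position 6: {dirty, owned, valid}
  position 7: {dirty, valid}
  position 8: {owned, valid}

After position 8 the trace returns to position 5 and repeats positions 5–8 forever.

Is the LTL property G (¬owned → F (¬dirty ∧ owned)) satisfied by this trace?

Yes

¬owned → F (¬dirty ∧ owned) holds at every position 0..8, and those are all positions ever visited, so G (¬owned → F (¬dirty ∧ owned)) holds.
Positions where ¬owned holds: 1, 3, 4, 7.
Check F (¬dirty ∧ owned) at each: 1→ok, 3→ok, 4→ok, 7→ok.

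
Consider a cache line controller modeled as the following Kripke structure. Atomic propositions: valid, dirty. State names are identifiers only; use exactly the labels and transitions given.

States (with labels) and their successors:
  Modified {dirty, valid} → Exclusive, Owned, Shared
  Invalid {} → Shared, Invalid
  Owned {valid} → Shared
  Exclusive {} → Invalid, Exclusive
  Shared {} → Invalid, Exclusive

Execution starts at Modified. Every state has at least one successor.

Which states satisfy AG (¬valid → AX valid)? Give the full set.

States satisfying ¬valid → AX valid: {Modified, Owned}.
States satisfying AG (¬valid → AX valid): ∅.

none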